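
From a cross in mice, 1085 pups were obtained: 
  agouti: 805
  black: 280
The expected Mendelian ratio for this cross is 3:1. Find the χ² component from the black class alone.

Expected counts for N = 1085 under a 3:1 ratio (total parts = 4):
  agouti: 1085 × 3/4 = 813.75
  black: 1085 × 1/4 = 271.25
Contribution of black: (280 − 271.25)² / 271.25 = 0.2823

0.282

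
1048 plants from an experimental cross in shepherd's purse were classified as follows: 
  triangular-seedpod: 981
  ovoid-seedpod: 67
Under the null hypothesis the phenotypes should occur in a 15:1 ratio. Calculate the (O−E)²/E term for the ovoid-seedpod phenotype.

The 15:1 ratio has 16 parts, so with N = 1048 the expected counts are:
  triangular-seedpod: 1048 × 15/16 = 982.5
  ovoid-seedpod: 1048 × 1/16 = 65.5
Contribution of ovoid-seedpod: (67 − 65.5)² / 65.5 = 0.0344

0.034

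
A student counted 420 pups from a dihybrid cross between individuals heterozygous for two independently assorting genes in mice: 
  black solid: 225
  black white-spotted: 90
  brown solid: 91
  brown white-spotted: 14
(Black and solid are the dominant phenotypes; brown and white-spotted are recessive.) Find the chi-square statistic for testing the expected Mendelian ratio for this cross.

A dihybrid F₂ with independent assortment and complete dominance at both loci gives a 9:3:3:1 phenotypic ratio.
The 9:3:3:1 ratio has 16 parts, so with N = 420 the expected counts are:
  black solid: 420 × 9/16 = 236.25
  black white-spotted: 420 × 3/16 = 78.75
  brown solid: 420 × 3/16 = 78.75
  brown white-spotted: 420 × 1/16 = 26.25
χ² = Σ (O − E)² / E
  black solid: (225 − 236.25)² / 236.25 = 0.5357
  black white-spotted: (90 − 78.75)² / 78.75 = 1.6071
  brown solid: (91 − 78.75)² / 78.75 = 1.9056
  brown white-spotted: (14 − 26.25)² / 26.25 = 5.7167
χ² = 0.5357 + 1.6071 + 1.9056 + 5.7167 = 9.7651 ≈ 9.765

9.765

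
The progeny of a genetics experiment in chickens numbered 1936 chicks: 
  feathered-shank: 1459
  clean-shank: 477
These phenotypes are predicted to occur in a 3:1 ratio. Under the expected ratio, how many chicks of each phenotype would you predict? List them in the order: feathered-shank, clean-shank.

Total ratio parts = 4. Expected numbers out of 1936:
  feathered-shank: 1936 × 3/4 = 1452
  clean-shank: 1936 × 1/4 = 484

1452, 484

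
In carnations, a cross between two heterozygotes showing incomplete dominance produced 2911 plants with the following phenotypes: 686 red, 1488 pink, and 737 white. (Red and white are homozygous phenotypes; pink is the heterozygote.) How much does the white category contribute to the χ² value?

With incomplete dominance, a heterozygote × heterozygote cross gives a 1:2:1 phenotypic ratio.
Expected counts for N = 2911 under a 1:2:1 ratio (total parts = 4):
  red: 2911 × 1/4 = 727.75
  pink: 2911 × 2/4 = 1455.5
  white: 2911 × 1/4 = 727.75
Contribution of white: (737 − 727.75)² / 727.75 = 0.1176

0.118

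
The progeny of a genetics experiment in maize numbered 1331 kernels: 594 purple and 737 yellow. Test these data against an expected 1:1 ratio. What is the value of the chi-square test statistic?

Under the 1:1 hypothesis (Σ ratio = 2, N = 1331):
  purple: 1331 × 1/2 = 665.5
  yellow: 1331 × 1/2 = 665.5
χ² = Σ (O − E)² / E
  purple: (594 − 665.5)² / 665.5 = 7.6818
  yellow: (737 − 665.5)² / 665.5 = 7.6818
χ² = 7.6818 + 7.6818 = 15.3636 ≈ 15.364

15.364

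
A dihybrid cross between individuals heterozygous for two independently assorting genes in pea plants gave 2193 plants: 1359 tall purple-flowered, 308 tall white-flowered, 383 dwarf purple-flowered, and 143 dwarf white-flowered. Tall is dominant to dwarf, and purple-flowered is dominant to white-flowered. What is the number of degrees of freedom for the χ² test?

A dihybrid F₂ with independent assortment and complete dominance at both loci gives a 9:3:3:1 phenotypic ratio.
A goodness-of-fit test with 4 phenotype classes has df = 4 − 1 = 3.

3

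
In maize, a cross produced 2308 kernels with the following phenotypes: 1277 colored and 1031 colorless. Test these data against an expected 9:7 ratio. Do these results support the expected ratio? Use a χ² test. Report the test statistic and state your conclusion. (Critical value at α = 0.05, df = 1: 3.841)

0.795; consistent

The 9:7 ratio has 16 parts, so with N = 2308 the expected counts are:
  colored: 2308 × 9/16 = 1298.25
  colorless: 2308 × 7/16 = 1009.75
χ² = Σ (O − E)² / E
  colored: (1277 − 1298.25)² / 1298.25 = 0.3478
  colorless: (1031 − 1009.75)² / 1009.75 = 0.4472
χ² = 0.3478 + 0.4472 = 0.795
Degrees of freedom = 2 − 1 = 1; critical value at α = 0.05 is 3.841.
Since 0.795 < 3.841, we fail to reject the null hypothesis — the data are consistent with the 9:7 ratio.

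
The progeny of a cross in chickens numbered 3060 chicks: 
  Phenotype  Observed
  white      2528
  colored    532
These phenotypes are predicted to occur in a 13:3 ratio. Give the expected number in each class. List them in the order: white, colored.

Expected counts for N = 3060 under a 13:3 ratio (total parts = 16):
  white: 3060 × 13/16 = 2486.25
  colored: 3060 × 3/16 = 573.75

2486.25, 573.75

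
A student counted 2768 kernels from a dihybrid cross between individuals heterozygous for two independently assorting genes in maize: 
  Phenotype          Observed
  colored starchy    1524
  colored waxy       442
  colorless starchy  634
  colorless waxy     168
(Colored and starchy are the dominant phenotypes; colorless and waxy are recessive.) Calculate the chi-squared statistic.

37.750

A dihybrid F₂ with independent assortment and complete dominance at both loci gives a 9:3:3:1 phenotypic ratio.
Under the 9:3:3:1 hypothesis (Σ ratio = 16, N = 2768):
  colored starchy: 2768 × 9/16 = 1557
  colored waxy: 2768 × 3/16 = 519
  colorless starchy: 2768 × 3/16 = 519
  colorless waxy: 2768 × 1/16 = 173
χ² = Σ (O − E)² / E
  colored starchy: (1524 − 1557)² / 1557 = 0.6994
  colored waxy: (442 − 519)² / 519 = 11.4239
  colorless starchy: (634 − 519)² / 519 = 25.4817
  colorless waxy: (168 − 173)² / 173 = 0.1445
χ² = 0.6994 + 11.4239 + 25.4817 + 0.1445 = 37.7495 ≈ 37.750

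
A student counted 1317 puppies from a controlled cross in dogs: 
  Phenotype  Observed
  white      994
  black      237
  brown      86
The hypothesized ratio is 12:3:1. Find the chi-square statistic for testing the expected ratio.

Under the 12:3:1 hypothesis (Σ ratio = 16, N = 1317):
  white: 1317 × 12/16 = 987.75
  black: 1317 × 3/16 = 246.9375
  brown: 1317 × 1/16 = 82.3125
χ² = Σ (O − E)² / E
  white: (994 − 987.75)² / 987.75 = 0.0395
  black: (237 − 246.9375)² / 246.9375 = 0.3999
  brown: (86 − 82.3125)² / 82.3125 = 0.1652
χ² = 0.0395 + 0.3999 + 0.1652 = 0.6046 ≈ 0.605

0.605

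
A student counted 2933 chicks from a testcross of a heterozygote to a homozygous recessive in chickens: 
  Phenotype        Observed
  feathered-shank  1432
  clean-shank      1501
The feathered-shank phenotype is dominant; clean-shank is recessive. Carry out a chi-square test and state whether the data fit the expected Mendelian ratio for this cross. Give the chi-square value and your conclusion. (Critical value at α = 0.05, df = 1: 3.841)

1.623; consistent

A testcross of a heterozygote (Aa × aa) gives a 1:1 phenotypic ratio.
Under the 1:1 hypothesis (Σ ratio = 2, N = 2933):
  feathered-shank: 2933 × 1/2 = 1466.5
  clean-shank: 2933 × 1/2 = 1466.5
χ² = Σ (O − E)² / E
  feathered-shank: (1432 − 1466.5)² / 1466.5 = 0.8116
  clean-shank: (1501 − 1466.5)² / 1466.5 = 0.8116
χ² = 0.8116 + 0.8116 = 1.6232 ≈ 1.623
Degrees of freedom = 2 − 1 = 1; critical value at α = 0.05 is 3.841.
Since 1.623 < 3.841, we fail to reject the null hypothesis — the data are consistent with the 1:1 ratio.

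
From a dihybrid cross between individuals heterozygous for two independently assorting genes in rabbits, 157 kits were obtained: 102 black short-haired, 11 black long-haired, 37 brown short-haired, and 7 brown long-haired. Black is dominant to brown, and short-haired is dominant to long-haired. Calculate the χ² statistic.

16.418

A dihybrid F₂ with independent assortment and complete dominance at both loci gives a 9:3:3:1 phenotypic ratio.
Expected counts for N = 157 under a 9:3:3:1 ratio (total parts = 16):
  black short-haired: 157 × 9/16 = 88.3125
  black long-haired: 157 × 3/16 = 29.4375
  brown short-haired: 157 × 3/16 = 29.4375
  brown long-haired: 157 × 1/16 = 9.8125
χ² = Σ (O − E)² / E
  black short-haired: (102 − 88.3125)² / 88.3125 = 2.1214
  black long-haired: (11 − 29.4375)² / 29.4375 = 11.5479
  brown short-haired: (37 − 29.4375)² / 29.4375 = 1.9428
  brown long-haired: (7 − 9.8125)² / 9.8125 = 0.8061
χ² = 2.1214 + 11.5479 + 1.9428 + 0.8061 = 16.4182 ≈ 16.418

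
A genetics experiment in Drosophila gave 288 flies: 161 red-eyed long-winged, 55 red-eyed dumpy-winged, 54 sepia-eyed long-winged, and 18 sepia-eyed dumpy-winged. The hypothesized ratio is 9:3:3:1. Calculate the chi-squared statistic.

0.025

Under the 9:3:3:1 hypothesis (Σ ratio = 16, N = 288):
  red-eyed long-winged: 288 × 9/16 = 162
  red-eyed dumpy-winged: 288 × 3/16 = 54
  sepia-eyed long-winged: 288 × 3/16 = 54
  sepia-eyed dumpy-winged: 288 × 1/16 = 18
χ² = Σ (O − E)² / E
  red-eyed long-winged: (161 − 162)² / 162 = 0.0062
  red-eyed dumpy-winged: (55 − 54)² / 54 = 0.0185
  sepia-eyed long-winged: (54 − 54)² / 54 = 0.0000
  sepia-eyed dumpy-winged: (18 − 18)² / 18 = 0.0000
χ² = 0.0062 + 0.0185 + 0.0000 + 0.0000 = 0.0247 ≈ 0.025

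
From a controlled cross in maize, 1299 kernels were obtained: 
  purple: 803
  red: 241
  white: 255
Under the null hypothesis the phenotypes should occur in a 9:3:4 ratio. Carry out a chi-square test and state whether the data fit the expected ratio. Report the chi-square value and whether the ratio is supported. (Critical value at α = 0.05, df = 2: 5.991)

22.164; not consistent

Expected counts for N = 1299 under a 9:3:4 ratio (total parts = 16):
  purple: 1299 × 9/16 = 730.6875
  red: 1299 × 3/16 = 243.5625
  white: 1299 × 4/16 = 324.75
χ² = Σ (O − E)² / E
  purple: (803 − 730.6875)² / 730.6875 = 7.1564
  red: (241 − 243.5625)² / 243.5625 = 0.0270
  white: (255 − 324.75)² / 324.75 = 14.9809
χ² = 7.1564 + 0.0270 + 14.9809 = 22.1643 ≈ 22.164
Degrees of freedom = 3 − 1 = 2; critical value at α = 0.05 is 5.991.
Since 22.164 > 5.991, we reject the null hypothesis — the data do not fit the 9:3:4 ratio.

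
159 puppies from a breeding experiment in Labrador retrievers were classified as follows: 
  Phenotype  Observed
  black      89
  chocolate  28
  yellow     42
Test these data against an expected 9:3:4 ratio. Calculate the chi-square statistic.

Total ratio parts = 16. Expected numbers out of 159:
  black: 159 × 9/16 = 89.4375
  chocolate: 159 × 3/16 = 29.8125
  yellow: 159 × 4/16 = 39.75
χ² = Σ (O − E)² / E
  black: (89 − 89.4375)² / 89.4375 = 0.0021
  chocolate: (28 − 29.8125)² / 29.8125 = 0.1102
  yellow: (42 − 39.75)² / 39.75 = 0.1274
χ² = 0.0021 + 0.1102 + 0.1274 = 0.2397 ≈ 0.240

0.240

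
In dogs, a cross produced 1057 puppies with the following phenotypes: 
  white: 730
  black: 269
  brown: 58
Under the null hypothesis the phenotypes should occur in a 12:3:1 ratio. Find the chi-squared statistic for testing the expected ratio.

31.252

Under the 12:3:1 hypothesis (Σ ratio = 16, N = 1057):
  white: 1057 × 12/16 = 792.75
  black: 1057 × 3/16 = 198.1875
  brown: 1057 × 1/16 = 66.0625
χ² = Σ (O − E)² / E
  white: (730 − 792.75)² / 792.75 = 4.9670
  black: (269 − 198.1875)² / 198.1875 = 25.3013
  brown: (58 − 66.0625)² / 66.0625 = 0.9840
χ² = 4.9670 + 25.3013 + 0.9840 = 31.2523 ≈ 31.252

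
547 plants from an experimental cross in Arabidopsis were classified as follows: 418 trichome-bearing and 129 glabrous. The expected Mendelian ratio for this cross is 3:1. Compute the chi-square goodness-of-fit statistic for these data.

Under the 3:1 hypothesis (Σ ratio = 4, N = 547):
  trichome-bearing: 547 × 3/4 = 410.25
  glabrous: 547 × 1/4 = 136.75
χ² = Σ (O − E)² / E
  trichome-bearing: (418 − 410.25)² / 410.25 = 0.1464
  glabrous: (129 − 136.75)² / 136.75 = 0.4392
χ² = 0.1464 + 0.4392 = 0.5856 ≈ 0.586

0.586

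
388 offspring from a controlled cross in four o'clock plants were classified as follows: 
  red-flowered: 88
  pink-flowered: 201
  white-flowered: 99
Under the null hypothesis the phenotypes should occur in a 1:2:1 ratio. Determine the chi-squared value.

Expected counts for N = 388 under a 1:2:1 ratio (total parts = 4):
  red-flowered: 388 × 1/4 = 97
  pink-flowered: 388 × 2/4 = 194
  white-flowered: 388 × 1/4 = 97
χ² = Σ (O − E)² / E
  red-flowered: (88 − 97)² / 97 = 0.8351
  pink-flowered: (201 − 194)² / 194 = 0.2526
  white-flowered: (99 − 97)² / 97 = 0.0412
χ² = 0.8351 + 0.2526 + 0.0412 = 1.1289 ≈ 1.129

1.129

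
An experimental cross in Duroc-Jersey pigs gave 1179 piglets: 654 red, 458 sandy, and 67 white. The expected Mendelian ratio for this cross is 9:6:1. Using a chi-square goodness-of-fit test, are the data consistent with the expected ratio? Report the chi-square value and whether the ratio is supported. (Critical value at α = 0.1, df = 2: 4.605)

1.304; consistent

Total ratio parts = 16. Expected numbers out of 1179:
  red: 1179 × 9/16 = 663.1875
  sandy: 1179 × 6/16 = 442.125
  white: 1179 × 1/16 = 73.6875
χ² = Σ (O − E)² / E
  red: (654 − 663.1875)² / 663.1875 = 0.1273
  sandy: (458 − 442.125)² / 442.125 = 0.5700
  white: (67 − 73.6875)² / 73.6875 = 0.6069
χ² = 0.1273 + 0.5700 + 0.6069 = 1.3042 ≈ 1.304
Degrees of freedom = 3 − 1 = 2; critical value at α = 0.1 is 4.605.
Since 1.304 < 4.605, we fail to reject the null hypothesis — the data are consistent with the 9:6:1 ratio.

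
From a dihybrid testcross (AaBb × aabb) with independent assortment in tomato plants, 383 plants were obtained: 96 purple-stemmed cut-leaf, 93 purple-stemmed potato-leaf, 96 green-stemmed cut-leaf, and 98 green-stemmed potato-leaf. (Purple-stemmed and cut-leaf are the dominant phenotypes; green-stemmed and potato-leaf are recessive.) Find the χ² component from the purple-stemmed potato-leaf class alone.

0.079

A dihybrid testcross with independent assortment gives a 1:1:1:1 ratio.
Under the 1:1:1:1 hypothesis (Σ ratio = 4, N = 383):
  purple-stemmed cut-leaf: 383 × 1/4 = 95.75
  purple-stemmed potato-leaf: 383 × 1/4 = 95.75
  green-stemmed cut-leaf: 383 × 1/4 = 95.75
  green-stemmed potato-leaf: 383 × 1/4 = 95.75
Contribution of purple-stemmed potato-leaf: (93 − 95.75)² / 95.75 = 0.0790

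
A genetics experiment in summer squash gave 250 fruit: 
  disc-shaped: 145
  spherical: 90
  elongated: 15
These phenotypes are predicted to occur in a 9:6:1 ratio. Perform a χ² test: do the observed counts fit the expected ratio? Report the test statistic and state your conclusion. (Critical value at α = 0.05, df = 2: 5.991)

Under the 9:6:1 hypothesis (Σ ratio = 16, N = 250):
  disc-shaped: 250 × 9/16 = 140.625
  spherical: 250 × 6/16 = 93.75
  elongated: 250 × 1/16 = 15.625
χ² = Σ (O − E)² / E
  disc-shaped: (145 − 140.625)² / 140.625 = 0.1361
  spherical: (90 − 93.75)² / 93.75 = 0.1500
  elongated: (15 − 15.625)² / 15.625 = 0.0250
χ² = 0.1361 + 0.1500 + 0.0250 = 0.3111 ≈ 0.311
Degrees of freedom = 3 − 1 = 2; critical value at α = 0.05 is 5.991.
Since 0.311 < 5.991, we fail to reject the null hypothesis — the data are consistent with the 9:6:1 ratio.

0.311; consistent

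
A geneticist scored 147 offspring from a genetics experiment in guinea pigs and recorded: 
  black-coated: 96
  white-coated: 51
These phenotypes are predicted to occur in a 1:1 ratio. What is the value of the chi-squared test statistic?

The 1:1 ratio has 2 parts, so with N = 147 the expected counts are:
  black-coated: 147 × 1/2 = 73.5
  white-coated: 147 × 1/2 = 73.5
χ² = Σ (O − E)² / E
  black-coated: (96 − 73.5)² / 73.5 = 6.8878
  white-coated: (51 − 73.5)² / 73.5 = 6.8878
χ² = 6.8878 + 6.8878 = 13.7756 ≈ 13.776

13.776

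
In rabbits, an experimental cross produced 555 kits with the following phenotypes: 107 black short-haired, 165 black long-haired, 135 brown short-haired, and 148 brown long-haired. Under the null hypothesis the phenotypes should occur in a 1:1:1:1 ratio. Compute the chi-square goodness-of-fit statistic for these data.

The 1:1:1:1 ratio has 4 parts, so with N = 555 the expected counts are:
  black short-haired: 555 × 1/4 = 138.75
  black long-haired: 555 × 1/4 = 138.75
  brown short-haired: 555 × 1/4 = 138.75
  brown long-haired: 555 × 1/4 = 138.75
χ² = Σ (O − E)² / E
  black short-haired: (107 − 138.75)² / 138.75 = 7.2653
  black long-haired: (165 − 138.75)² / 138.75 = 4.9662
  brown short-haired: (135 − 138.75)² / 138.75 = 0.1014
  brown long-haired: (148 − 138.75)² / 138.75 = 0.6167
χ² = 7.2653 + 4.9662 + 0.1014 + 0.6167 = 12.9496 ≈ 12.950

12.950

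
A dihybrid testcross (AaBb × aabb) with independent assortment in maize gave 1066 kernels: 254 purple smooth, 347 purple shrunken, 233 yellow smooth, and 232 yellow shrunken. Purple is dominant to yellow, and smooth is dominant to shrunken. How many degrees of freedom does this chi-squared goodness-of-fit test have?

3

A dihybrid testcross with independent assortment gives a 1:1:1:1 ratio.
A goodness-of-fit test with 4 phenotype classes has df = 4 − 1 = 3.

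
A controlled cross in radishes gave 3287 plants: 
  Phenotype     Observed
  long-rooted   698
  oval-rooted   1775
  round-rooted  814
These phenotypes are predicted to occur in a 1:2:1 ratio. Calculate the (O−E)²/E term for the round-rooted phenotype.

0.073

Under the 1:2:1 hypothesis (Σ ratio = 4, N = 3287):
  long-rooted: 3287 × 1/4 = 821.75
  oval-rooted: 3287 × 2/4 = 1643.5
  round-rooted: 3287 × 1/4 = 821.75
Contribution of round-rooted: (814 − 821.75)² / 821.75 = 0.0731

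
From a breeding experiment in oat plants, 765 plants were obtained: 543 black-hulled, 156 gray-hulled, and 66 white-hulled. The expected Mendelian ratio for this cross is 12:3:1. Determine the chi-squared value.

The 12:3:1 ratio has 16 parts, so with N = 765 the expected counts are:
  black-hulled: 765 × 12/16 = 573.75
  gray-hulled: 765 × 3/16 = 143.4375
  white-hulled: 765 × 1/16 = 47.8125
χ² = Σ (O − E)² / E
  black-hulled: (543 − 573.75)² / 573.75 = 1.6480
  gray-hulled: (156 − 143.4375)² / 143.4375 = 1.1002
  white-hulled: (66 − 47.8125)² / 47.8125 = 6.9184
χ² = 1.6480 + 1.1002 + 6.9184 = 9.6666 ≈ 9.667

9.667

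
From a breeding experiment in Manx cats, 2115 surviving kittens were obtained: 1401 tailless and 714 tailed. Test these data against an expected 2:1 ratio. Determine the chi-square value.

The 2:1 ratio has 3 parts, so with N = 2115 the expected counts are:
  tailless: 2115 × 2/3 = 1410
  tailed: 2115 × 1/3 = 705
χ² = Σ (O − E)² / E
  tailless: (1401 − 1410)² / 1410 = 0.0574
  tailed: (714 − 705)² / 705 = 0.1149
χ² = 0.0574 + 0.1149 = 0.1723 ≈ 0.172

0.172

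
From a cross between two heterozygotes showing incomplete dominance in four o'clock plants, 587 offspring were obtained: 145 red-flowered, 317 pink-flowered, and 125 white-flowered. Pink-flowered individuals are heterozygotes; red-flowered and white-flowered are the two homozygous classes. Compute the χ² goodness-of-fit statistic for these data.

5.126

With incomplete dominance, a heterozygote × heterozygote cross gives a 1:2:1 phenotypic ratio.
Expected counts for N = 587 under a 1:2:1 ratio (total parts = 4):
  red-flowered: 587 × 1/4 = 146.75
  pink-flowered: 587 × 2/4 = 293.5
  white-flowered: 587 × 1/4 = 146.75
χ² = Σ (O − E)² / E
  red-flowered: (145 − 146.75)² / 146.75 = 0.0209
  pink-flowered: (317 − 293.5)² / 293.5 = 1.8816
  white-flowered: (125 − 146.75)² / 146.75 = 3.2236
χ² = 0.0209 + 1.8816 + 3.2236 = 5.1261 ≈ 5.126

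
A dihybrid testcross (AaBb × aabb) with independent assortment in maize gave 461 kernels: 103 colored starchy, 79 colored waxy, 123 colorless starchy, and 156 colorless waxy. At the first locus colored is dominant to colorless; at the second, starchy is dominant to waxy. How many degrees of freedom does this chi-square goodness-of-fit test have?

3

A dihybrid testcross with independent assortment gives a 1:1:1:1 ratio.
A goodness-of-fit test with 4 phenotype classes has df = 4 − 1 = 3.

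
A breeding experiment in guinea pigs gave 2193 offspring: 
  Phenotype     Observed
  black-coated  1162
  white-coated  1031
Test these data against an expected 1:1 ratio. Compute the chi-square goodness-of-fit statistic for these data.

Total ratio parts = 2. Expected numbers out of 2193:
  black-coated: 2193 × 1/2 = 1096.5
  white-coated: 2193 × 1/2 = 1096.5
χ² = Σ (O − E)² / E
  black-coated: (1162 − 1096.5)² / 1096.5 = 3.9127
  white-coated: (1031 − 1096.5)² / 1096.5 = 3.9127
χ² = 3.9127 + 3.9127 = 7.8254 ≈ 7.825

7.825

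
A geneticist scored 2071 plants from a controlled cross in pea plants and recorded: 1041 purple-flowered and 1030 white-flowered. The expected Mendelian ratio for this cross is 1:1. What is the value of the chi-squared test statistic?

0.058

Under the 1:1 hypothesis (Σ ratio = 2, N = 2071):
  purple-flowered: 2071 × 1/2 = 1035.5
  white-flowered: 2071 × 1/2 = 1035.5
χ² = Σ (O − E)² / E
  purple-flowered: (1041 − 1035.5)² / 1035.5 = 0.0292
  white-flowered: (1030 − 1035.5)² / 1035.5 = 0.0292
χ² = 0.0292 + 0.0292 = 0.0584 ≈ 0.058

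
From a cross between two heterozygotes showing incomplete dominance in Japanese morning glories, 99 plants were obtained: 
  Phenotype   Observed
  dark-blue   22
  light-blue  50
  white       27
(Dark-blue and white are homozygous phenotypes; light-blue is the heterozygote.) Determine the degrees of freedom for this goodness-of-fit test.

With incomplete dominance, a heterozygote × heterozygote cross gives a 1:2:1 phenotypic ratio.
A goodness-of-fit test with 3 phenotype classes has df = 3 − 1 = 2.

2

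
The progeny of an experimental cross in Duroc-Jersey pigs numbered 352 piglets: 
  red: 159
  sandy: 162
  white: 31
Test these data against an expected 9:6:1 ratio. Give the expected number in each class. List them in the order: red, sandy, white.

Under the 9:6:1 hypothesis (Σ ratio = 16, N = 352):
  red: 352 × 9/16 = 198
  sandy: 352 × 6/16 = 132
  white: 352 × 1/16 = 22

198, 132, 22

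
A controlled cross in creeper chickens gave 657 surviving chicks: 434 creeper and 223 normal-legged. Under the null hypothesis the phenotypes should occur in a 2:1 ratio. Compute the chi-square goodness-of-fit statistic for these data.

The 2:1 ratio has 3 parts, so with N = 657 the expected counts are:
  creeper: 657 × 2/3 = 438
  normal-legged: 657 × 1/3 = 219
χ² = Σ (O − E)² / E
  creeper: (434 − 438)² / 438 = 0.0365
  normal-legged: (223 − 219)² / 219 = 0.0731
χ² = 0.0365 + 0.0731 = 0.1096 ≈ 0.110

0.110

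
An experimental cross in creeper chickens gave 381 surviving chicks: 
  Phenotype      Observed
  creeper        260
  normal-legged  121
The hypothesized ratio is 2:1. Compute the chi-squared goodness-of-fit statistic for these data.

Expected counts for N = 381 under a 2:1 ratio (total parts = 3):
  creeper: 381 × 2/3 = 254
  normal-legged: 381 × 1/3 = 127
χ² = Σ (O − E)² / E
  creeper: (260 − 254)² / 254 = 0.1417
  normal-legged: (121 − 127)² / 127 = 0.2835
χ² = 0.1417 + 0.2835 = 0.4252 ≈ 0.425

0.425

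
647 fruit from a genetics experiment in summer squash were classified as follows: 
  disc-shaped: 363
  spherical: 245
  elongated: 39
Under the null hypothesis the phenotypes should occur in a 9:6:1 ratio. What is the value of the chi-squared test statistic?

Expected counts for N = 647 under a 9:6:1 ratio (total parts = 16):
  disc-shaped: 647 × 9/16 = 363.9375
  spherical: 647 × 6/16 = 242.625
  elongated: 647 × 1/16 = 40.4375
χ² = Σ (O − E)² / E
  disc-shaped: (363 − 363.9375)² / 363.9375 = 0.0024
  spherical: (245 − 242.625)² / 242.625 = 0.0232
  elongated: (39 − 40.4375)² / 40.4375 = 0.0511
χ² = 0.0024 + 0.0232 + 0.0511 = 0.0767 ≈ 0.077

0.077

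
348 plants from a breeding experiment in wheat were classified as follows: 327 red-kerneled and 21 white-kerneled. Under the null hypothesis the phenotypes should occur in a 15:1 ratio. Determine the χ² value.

Under the 15:1 hypothesis (Σ ratio = 16, N = 348):
  red-kerneled: 348 × 15/16 = 326.25
  white-kerneled: 348 × 1/16 = 21.75
χ² = Σ (O − E)² / E
  red-kerneled: (327 − 326.25)² / 326.25 = 0.0017
  white-kerneled: (21 − 21.75)² / 21.75 = 0.0259
χ² = 0.0017 + 0.0259 = 0.0276 ≈ 0.028

0.028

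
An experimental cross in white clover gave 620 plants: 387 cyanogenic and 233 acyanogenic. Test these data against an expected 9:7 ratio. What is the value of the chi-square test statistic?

Under the 9:7 hypothesis (Σ ratio = 16, N = 620):
  cyanogenic: 620 × 9/16 = 348.75
  acyanogenic: 620 × 7/16 = 271.25
χ² = Σ (O − E)² / E
  cyanogenic: (387 − 348.75)² / 348.75 = 4.1952
  acyanogenic: (233 − 271.25)² / 271.25 = 5.3938
χ² = 4.1952 + 5.3938 = 9.589

9.589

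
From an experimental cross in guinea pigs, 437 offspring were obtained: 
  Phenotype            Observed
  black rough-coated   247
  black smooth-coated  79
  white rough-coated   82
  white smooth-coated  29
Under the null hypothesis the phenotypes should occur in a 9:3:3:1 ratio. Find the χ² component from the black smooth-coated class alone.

0.105

The 9:3:3:1 ratio has 16 parts, so with N = 437 the expected counts are:
  black rough-coated: 437 × 9/16 = 245.8125
  black smooth-coated: 437 × 3/16 = 81.9375
  white rough-coated: 437 × 3/16 = 81.9375
  white smooth-coated: 437 × 1/16 = 27.3125
Contribution of black smooth-coated: (79 − 81.9375)² / 81.9375 = 0.1053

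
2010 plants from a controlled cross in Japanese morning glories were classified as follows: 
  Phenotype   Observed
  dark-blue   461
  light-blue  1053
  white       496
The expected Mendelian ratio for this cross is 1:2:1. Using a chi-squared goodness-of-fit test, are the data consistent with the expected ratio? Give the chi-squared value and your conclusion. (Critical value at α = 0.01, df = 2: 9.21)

5.804; consistent

The 1:2:1 ratio has 4 parts, so with N = 2010 the expected counts are:
  dark-blue: 2010 × 1/4 = 502.5
  light-blue: 2010 × 2/4 = 1005
  white: 2010 × 1/4 = 502.5
χ² = Σ (O − E)² / E
  dark-blue: (461 − 502.5)² / 502.5 = 3.4274
  light-blue: (1053 − 1005)² / 1005 = 2.2925
  white: (496 − 502.5)² / 502.5 = 0.0841
χ² = 3.4274 + 2.2925 + 0.0841 = 5.804
Degrees of freedom = 3 − 1 = 2; critical value at α = 0.01 is 9.21.
Since 5.804 < 9.21, we fail to reject the null hypothesis — the data are consistent with the 1:2:1 ratio.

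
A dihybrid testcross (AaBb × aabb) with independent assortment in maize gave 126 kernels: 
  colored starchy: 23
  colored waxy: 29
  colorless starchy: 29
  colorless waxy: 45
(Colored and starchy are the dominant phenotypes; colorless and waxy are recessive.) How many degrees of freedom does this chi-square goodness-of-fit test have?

3

A dihybrid testcross with independent assortment gives a 1:1:1:1 ratio.
A goodness-of-fit test with 4 phenotype classes has df = 4 − 1 = 3.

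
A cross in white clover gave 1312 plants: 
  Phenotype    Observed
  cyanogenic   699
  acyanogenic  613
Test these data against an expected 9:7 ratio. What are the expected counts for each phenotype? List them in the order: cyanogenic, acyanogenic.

738, 574

Expected counts for N = 1312 under a 9:7 ratio (total parts = 16):
  cyanogenic: 1312 × 9/16 = 738
  acyanogenic: 1312 × 7/16 = 574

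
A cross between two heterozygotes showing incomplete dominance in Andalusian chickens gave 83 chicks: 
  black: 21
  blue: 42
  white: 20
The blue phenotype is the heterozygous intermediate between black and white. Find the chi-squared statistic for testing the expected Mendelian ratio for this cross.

With incomplete dominance, a heterozygote × heterozygote cross gives a 1:2:1 phenotypic ratio.
The 1:2:1 ratio has 4 parts, so with N = 83 the expected counts are:
  black: 83 × 1/4 = 20.75
  blue: 83 × 2/4 = 41.5
  white: 83 × 1/4 = 20.75
χ² = Σ (O − E)² / E
  black: (21 − 20.75)² / 20.75 = 0.0030
  blue: (42 − 41.5)² / 41.5 = 0.0060
  white: (20 − 20.75)² / 20.75 = 0.0271
χ² = 0.0030 + 0.0060 + 0.0271 = 0.0361 ≈ 0.036

0.036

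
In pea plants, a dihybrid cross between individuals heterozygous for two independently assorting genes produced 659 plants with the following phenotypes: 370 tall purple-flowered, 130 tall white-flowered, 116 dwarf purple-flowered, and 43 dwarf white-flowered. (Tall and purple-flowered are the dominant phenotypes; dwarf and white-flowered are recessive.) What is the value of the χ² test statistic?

0.879

A dihybrid F₂ with independent assortment and complete dominance at both loci gives a 9:3:3:1 phenotypic ratio.
Expected counts for N = 659 under a 9:3:3:1 ratio (total parts = 16):
  tall purple-flowered: 659 × 9/16 = 370.6875
  tall white-flowered: 659 × 3/16 = 123.5625
  dwarf purple-flowered: 659 × 3/16 = 123.5625
  dwarf white-flowered: 659 × 1/16 = 41.1875
χ² = Σ (O − E)² / E
  tall purple-flowered: (370 − 370.6875)² / 370.6875 = 0.0013
  tall white-flowered: (130 − 123.5625)² / 123.5625 = 0.3354
  dwarf purple-flowered: (116 − 123.5625)² / 123.5625 = 0.4629
  dwarf white-flowered: (43 − 41.1875)² / 41.1875 = 0.0798
χ² = 0.0013 + 0.3354 + 0.4629 + 0.0798 = 0.8794 ≈ 0.879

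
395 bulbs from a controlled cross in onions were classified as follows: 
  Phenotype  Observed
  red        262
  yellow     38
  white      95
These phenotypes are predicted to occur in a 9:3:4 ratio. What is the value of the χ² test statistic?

24.836

Expected counts for N = 395 under a 9:3:4 ratio (total parts = 16):
  red: 395 × 9/16 = 222.1875
  yellow: 395 × 3/16 = 74.0625
  white: 395 × 4/16 = 98.75
χ² = Σ (O − E)² / E
  red: (262 − 222.1875)² / 222.1875 = 7.1338
  yellow: (38 − 74.0625)² / 74.0625 = 17.5595
  white: (95 − 98.75)² / 98.75 = 0.1424
χ² = 7.1338 + 17.5595 + 0.1424 = 24.8357 ≈ 24.836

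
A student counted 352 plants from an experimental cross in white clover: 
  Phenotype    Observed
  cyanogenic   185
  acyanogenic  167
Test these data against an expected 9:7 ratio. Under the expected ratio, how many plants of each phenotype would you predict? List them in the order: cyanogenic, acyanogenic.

198, 154

The 9:7 ratio has 16 parts, so with N = 352 the expected counts are:
  cyanogenic: 352 × 9/16 = 198
  acyanogenic: 352 × 7/16 = 154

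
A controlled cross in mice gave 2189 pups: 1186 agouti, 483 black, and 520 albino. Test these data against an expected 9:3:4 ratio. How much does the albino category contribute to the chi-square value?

Under the 9:3:4 hypothesis (Σ ratio = 16, N = 2189):
  agouti: 2189 × 9/16 = 1231.3125
  black: 2189 × 3/16 = 410.4375
  albino: 2189 × 4/16 = 547.25
Contribution of albino: (520 − 547.25)² / 547.25 = 1.3569

1.357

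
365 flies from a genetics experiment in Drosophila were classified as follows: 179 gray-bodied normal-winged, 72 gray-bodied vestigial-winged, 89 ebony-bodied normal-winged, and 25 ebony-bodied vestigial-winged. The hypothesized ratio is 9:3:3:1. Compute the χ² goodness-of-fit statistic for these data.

The 9:3:3:1 ratio has 16 parts, so with N = 365 the expected counts are:
  gray-bodied normal-winged: 365 × 9/16 = 205.3125
  gray-bodied vestigial-winged: 365 × 3/16 = 68.4375
  ebony-bodied normal-winged: 365 × 3/16 = 68.4375
  ebony-bodied vestigial-winged: 365 × 1/16 = 22.8125
χ² = Σ (O − E)² / E
  gray-bodied normal-winged: (179 − 205.3125)² / 205.3125 = 3.3722
  gray-bodied vestigial-winged: (72 − 68.4375)² / 68.4375 = 0.1854
  ebony-bodied normal-winged: (89 − 68.4375)² / 68.4375 = 6.1781
  ebony-bodied vestigial-winged: (25 − 22.8125)² / 22.8125 = 0.2098
χ² = 3.3722 + 0.1854 + 6.1781 + 0.2098 = 9.9455 ≈ 9.946

9.946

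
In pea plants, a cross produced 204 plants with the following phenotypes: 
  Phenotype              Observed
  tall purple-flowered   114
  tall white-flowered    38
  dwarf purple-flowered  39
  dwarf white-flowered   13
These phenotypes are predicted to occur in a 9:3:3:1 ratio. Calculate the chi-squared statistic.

0.026

The 9:3:3:1 ratio has 16 parts, so with N = 204 the expected counts are:
  tall purple-flowered: 204 × 9/16 = 114.75
  tall white-flowered: 204 × 3/16 = 38.25
  dwarf purple-flowered: 204 × 3/16 = 38.25
  dwarf white-flowered: 204 × 1/16 = 12.75
χ² = Σ (O − E)² / E
  tall purple-flowered: (114 − 114.75)² / 114.75 = 0.0049
  tall white-flowered: (38 − 38.25)² / 38.25 = 0.0016
  dwarf purple-flowered: (39 − 38.25)² / 38.25 = 0.0147
  dwarf white-flowered: (13 − 12.75)² / 12.75 = 0.0049
χ² = 0.0049 + 0.0016 + 0.0147 + 0.0049 = 0.0261 ≈ 0.026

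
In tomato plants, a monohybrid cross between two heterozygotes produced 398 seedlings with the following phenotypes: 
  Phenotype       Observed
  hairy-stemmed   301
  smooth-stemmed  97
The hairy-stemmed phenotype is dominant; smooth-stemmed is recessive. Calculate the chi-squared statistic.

0.084

For a monohybrid cross between heterozygotes with complete dominance, the expected phenotypic ratio is 3:1.
Under the 3:1 hypothesis (Σ ratio = 4, N = 398):
  hairy-stemmed: 398 × 3/4 = 298.5
  smooth-stemmed: 398 × 1/4 = 99.5
χ² = Σ (O − E)² / E
  hairy-stemmed: (301 − 298.5)² / 298.5 = 0.0209
  smooth-stemmed: (97 − 99.5)² / 99.5 = 0.0628
χ² = 0.0209 + 0.0628 = 0.0837 ≈ 0.084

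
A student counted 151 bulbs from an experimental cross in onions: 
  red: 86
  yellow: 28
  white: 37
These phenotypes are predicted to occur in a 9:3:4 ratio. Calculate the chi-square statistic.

Total ratio parts = 16. Expected numbers out of 151:
  red: 151 × 9/16 = 84.9375
  yellow: 151 × 3/16 = 28.3125
  white: 151 × 4/16 = 37.75
χ² = Σ (O − E)² / E
  red: (86 − 84.9375)² / 84.9375 = 0.0133
  yellow: (28 − 28.3125)² / 28.3125 = 0.0034
  white: (37 − 37.75)² / 37.75 = 0.0149
χ² = 0.0133 + 0.0034 + 0.0149 = 0.0316 ≈ 0.032

0.032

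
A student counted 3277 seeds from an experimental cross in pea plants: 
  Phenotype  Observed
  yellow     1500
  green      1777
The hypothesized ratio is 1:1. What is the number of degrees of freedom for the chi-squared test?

A goodness-of-fit test with 2 phenotype classes has df = 2 − 1 = 1.

1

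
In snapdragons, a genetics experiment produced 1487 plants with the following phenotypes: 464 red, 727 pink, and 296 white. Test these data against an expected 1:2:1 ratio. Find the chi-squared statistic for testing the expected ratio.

Expected counts for N = 1487 under a 1:2:1 ratio (total parts = 4):
  red: 1487 × 1/4 = 371.75
  pink: 1487 × 2/4 = 743.5
  white: 1487 × 1/4 = 371.75
χ² = Σ (O − E)² / E
  red: (464 − 371.75)² / 371.75 = 22.8919
  pink: (727 − 743.5)² / 743.5 = 0.3662
  white: (296 − 371.75)² / 371.75 = 15.4353
χ² = 22.8919 + 0.3662 + 15.4353 = 38.6934 ≈ 38.693

38.693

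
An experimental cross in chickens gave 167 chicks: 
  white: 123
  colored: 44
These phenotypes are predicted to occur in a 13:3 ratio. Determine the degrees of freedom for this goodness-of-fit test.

A goodness-of-fit test with 2 phenotype classes has df = 2 − 1 = 1.

1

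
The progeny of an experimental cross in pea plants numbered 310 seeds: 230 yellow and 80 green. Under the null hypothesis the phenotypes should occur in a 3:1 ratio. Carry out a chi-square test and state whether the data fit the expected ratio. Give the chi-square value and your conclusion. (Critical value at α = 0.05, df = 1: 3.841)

Expected counts for N = 310 under a 3:1 ratio (total parts = 4):
  yellow: 310 × 3/4 = 232.5
  green: 310 × 1/4 = 77.5
χ² = Σ (O − E)² / E
  yellow: (230 − 232.5)² / 232.5 = 0.0269
  green: (80 − 77.5)² / 77.5 = 0.0806
χ² = 0.0269 + 0.0806 = 0.1075 ≈ 0.108
Degrees of freedom = 2 − 1 = 1; critical value at α = 0.05 is 3.841.
Since 0.108 < 3.841, we fail to reject the null hypothesis — the data are consistent with the 3:1 ratio.

0.108; consistent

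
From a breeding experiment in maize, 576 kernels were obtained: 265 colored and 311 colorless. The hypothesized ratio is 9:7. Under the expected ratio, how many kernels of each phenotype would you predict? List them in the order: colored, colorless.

Expected counts for N = 576 under a 9:7 ratio (total parts = 16):
  colored: 576 × 9/16 = 324
  colorless: 576 × 7/16 = 252

324, 252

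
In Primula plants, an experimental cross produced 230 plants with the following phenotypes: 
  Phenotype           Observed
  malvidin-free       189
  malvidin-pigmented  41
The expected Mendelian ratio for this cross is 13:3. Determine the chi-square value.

0.129

Under the 13:3 hypothesis (Σ ratio = 16, N = 230):
  malvidin-free: 230 × 13/16 = 186.875
  malvidin-pigmented: 230 × 3/16 = 43.125
χ² = Σ (O − E)² / E
  malvidin-free: (189 − 186.875)² / 186.875 = 0.0242
  malvidin-pigmented: (41 − 43.125)² / 43.125 = 0.1047
χ² = 0.0242 + 0.1047 = 0.1289 ≈ 0.129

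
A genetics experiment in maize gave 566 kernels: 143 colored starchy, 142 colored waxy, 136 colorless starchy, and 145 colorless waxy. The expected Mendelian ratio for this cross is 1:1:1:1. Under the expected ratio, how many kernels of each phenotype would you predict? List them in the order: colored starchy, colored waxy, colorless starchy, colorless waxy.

Expected counts for N = 566 under a 1:1:1:1 ratio (total parts = 4):
  colored starchy: 566 × 1/4 = 141.5
  colored waxy: 566 × 1/4 = 141.5
  colorless starchy: 566 × 1/4 = 141.5
  colorless waxy: 566 × 1/4 = 141.5

141.5, 141.5, 141.5, 141.5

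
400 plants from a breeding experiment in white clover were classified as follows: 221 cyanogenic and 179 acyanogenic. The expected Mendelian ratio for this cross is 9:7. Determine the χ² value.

Expected counts for N = 400 under a 9:7 ratio (total parts = 16):
  cyanogenic: 400 × 9/16 = 225
  acyanogenic: 400 × 7/16 = 175
χ² = Σ (O − E)² / E
  cyanogenic: (221 − 225)² / 225 = 0.0711
  acyanogenic: (179 − 175)² / 175 = 0.0914
χ² = 0.0711 + 0.0914 = 0.1625 ≈ 0.163

0.163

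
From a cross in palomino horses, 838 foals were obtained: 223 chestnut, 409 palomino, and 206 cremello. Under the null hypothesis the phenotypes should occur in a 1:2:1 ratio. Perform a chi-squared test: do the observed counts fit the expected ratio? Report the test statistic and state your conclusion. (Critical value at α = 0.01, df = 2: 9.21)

Under the 1:2:1 hypothesis (Σ ratio = 4, N = 838):
  chestnut: 838 × 1/4 = 209.5
  palomino: 838 × 2/4 = 419
  cremello: 838 × 1/4 = 209.5
χ² = Σ (O − E)² / E
  chestnut: (223 − 209.5)² / 209.5 = 0.8699
  palomino: (409 − 419)² / 419 = 0.2387
  cremello: (206 − 209.5)² / 209.5 = 0.0585
χ² = 0.8699 + 0.2387 + 0.0585 = 1.1671 ≈ 1.167
Degrees of freedom = 3 − 1 = 2; critical value at α = 0.01 is 9.21.
Since 1.167 < 9.21, we fail to reject the null hypothesis — the data are consistent with the 1:2:1 ratio.

1.167; consistent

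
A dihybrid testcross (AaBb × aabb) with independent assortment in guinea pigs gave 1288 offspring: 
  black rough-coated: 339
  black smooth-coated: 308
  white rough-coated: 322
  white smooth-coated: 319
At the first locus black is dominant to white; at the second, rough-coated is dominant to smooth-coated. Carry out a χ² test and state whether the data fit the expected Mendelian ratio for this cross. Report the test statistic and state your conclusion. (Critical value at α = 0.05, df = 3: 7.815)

1.534; consistent

A dihybrid testcross with independent assortment gives a 1:1:1:1 ratio.
Under the 1:1:1:1 hypothesis (Σ ratio = 4, N = 1288):
  black rough-coated: 1288 × 1/4 = 322
  black smooth-coated: 1288 × 1/4 = 322
  white rough-coated: 1288 × 1/4 = 322
  white smooth-coated: 1288 × 1/4 = 322
χ² = Σ (O − E)² / E
  black rough-coated: (339 − 322)² / 322 = 0.8975
  black smooth-coated: (308 − 322)² / 322 = 0.6087
  white rough-coated: (322 − 322)² / 322 = 0.0000
  white smooth-coated: (319 − 322)² / 322 = 0.0280
χ² = 0.8975 + 0.6087 + 0.0000 + 0.0280 = 1.5342 ≈ 1.534
Degrees of freedom = 4 − 1 = 3; critical value at α = 0.05 is 7.815.
Since 1.534 < 7.815, we fail to reject the null hypothesis — the data are consistent with the 1:1:1:1 ratio.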